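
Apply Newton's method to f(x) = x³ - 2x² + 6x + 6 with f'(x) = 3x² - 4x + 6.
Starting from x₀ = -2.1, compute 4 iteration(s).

f(x) = x³ - 2x² + 6x + 6
f'(x) = 3x² - 4x + 6
x₀ = -2.1

Newton-Raphson formula: x_{n+1} = x_n - f(x_n)/f'(x_n)

Iteration 1:
  f(-2.100000) = -24.681000
  f'(-2.100000) = 27.630000
  x_1 = -2.100000 - (-24.681000)/27.630000 = -1.206732
Iteration 2:
  f(-1.206732) = -5.910039
  f'(-1.206732) = 15.195532
  x_2 = -1.206732 - (-5.910039)/15.195532 = -0.817799
Iteration 3:
  f(-0.817799) = -0.791326
  f'(-0.817799) = 11.277583
  x_3 = -0.817799 - (-0.791326)/11.277583 = -0.747631
Iteration 4:
  f(-0.747631) = -0.021581
  f'(-0.747631) = 10.667381
  x_4 = -0.747631 - (-0.021581)/10.667381 = -0.745608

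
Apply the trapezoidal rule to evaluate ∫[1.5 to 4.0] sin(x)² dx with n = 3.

f(x) = sin(x)²
a = 1.5, b = 4.0, n = 3
h = (b - a)/n = 0.833333

Trapezoidal rule: (h/2)[f(x₀) + 2f(x₁) + 2f(x₂) + ... + f(xₙ)]

x_0 = 1.5000, f(x_0) = 0.994996, coefficient = 1
x_1 = 2.3333, f(x_1) = 0.522853, coefficient = 2
x_2 = 3.1667, f(x_2) = 0.000629, coefficient = 2
x_3 = 4.0000, f(x_3) = 0.572750, coefficient = 1

I ≈ (0.833333/2) × 2.614710 = 1.089462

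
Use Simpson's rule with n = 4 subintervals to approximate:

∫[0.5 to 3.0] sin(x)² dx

f(x) = sin(x)²
a = 0.5, b = 3.0, n = 4
h = (b - a)/n = 0.625000

Simpson's rule: (h/3)[f(x₀) + 4f(x₁) + 2f(x₂) + ... + f(xₙ)]

x_0 = 0.5000, f(x_0) = 0.229849, coefficient = 1
x_1 = 1.1250, f(x_1) = 0.814087, coefficient = 4
x_2 = 1.7500, f(x_2) = 0.968228, coefficient = 2
x_3 = 2.3750, f(x_3) = 0.481199, coefficient = 4
x_4 = 3.0000, f(x_4) = 0.019915, coefficient = 1

I ≈ (0.625000/3) × 7.367363 = 1.534867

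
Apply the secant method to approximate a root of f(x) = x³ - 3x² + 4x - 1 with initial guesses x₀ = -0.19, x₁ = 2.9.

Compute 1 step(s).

f(x) = x³ - 3x² + 4x - 1
x₀ = -0.19, x₁ = 2.9

Secant formula: x_{n+1} = x_n - f(x_n)(x_n - x_{n-1})/(f(x_n) - f(x_{n-1}))

Iteration 1:
  f(-0.190000) = -1.875159
  f(2.900000) = 9.759000
  x_2 = 2.900000 - 9.759000×(2.900000 - (-0.190000))/(9.759000 - (-1.875159))
       = 0.308037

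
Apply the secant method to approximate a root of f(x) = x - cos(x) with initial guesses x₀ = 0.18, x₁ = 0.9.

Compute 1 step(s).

f(x) = x - cos(x)
x₀ = 0.18, x₁ = 0.9

Secant formula: x_{n+1} = x_n - f(x_n)(x_n - x_{n-1})/(f(x_n) - f(x_{n-1}))

Iteration 1:
  f(0.180000) = -0.803844
  f(0.900000) = 0.278390
  x_2 = 0.900000 - 0.278390×(0.900000 - 0.180000)/(0.278390 - (-0.803844))
       = 0.714790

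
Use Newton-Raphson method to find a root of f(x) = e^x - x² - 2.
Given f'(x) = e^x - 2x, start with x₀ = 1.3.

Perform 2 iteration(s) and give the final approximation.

f(x) = e^x - x² - 2
f'(x) = e^x - 2x
x₀ = 1.3

Newton-Raphson formula: x_{n+1} = x_n - f(x_n)/f'(x_n)

Iteration 1:
  f(1.300000) = -0.020703
  f'(1.300000) = 1.069297
  x_1 = 1.300000 - (-0.020703)/1.069297 = 1.319362
Iteration 2:
  f(1.319362) = 0.000317
  f'(1.319362) = 1.102309
  x_2 = 1.319362 - 0.000317/1.102309 = 1.319074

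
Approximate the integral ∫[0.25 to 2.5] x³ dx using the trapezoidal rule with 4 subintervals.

f(x) = x³
a = 0.25, b = 2.5, n = 4
h = (b - a)/n = 0.562500

Trapezoidal rule: (h/2)[f(x₀) + 2f(x₁) + 2f(x₂) + ... + f(xₙ)]

x_0 = 0.2500, f(x_0) = 0.015625, coefficient = 1
x_1 = 0.8125, f(x_1) = 0.536377, coefficient = 2
x_2 = 1.3750, f(x_2) = 2.599609, coefficient = 2
x_3 = 1.9375, f(x_3) = 7.273193, coefficient = 2
x_4 = 2.5000, f(x_4) = 15.625000, coefficient = 1

I ≈ (0.562500/2) × 36.458984 = 10.254089
Exact value: 9.764648
Error: 0.489441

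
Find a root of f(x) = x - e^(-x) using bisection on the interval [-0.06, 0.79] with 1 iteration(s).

f(x) = x - e^(-x)
Initial interval: [-0.06, 0.79]

Iteration 1:
  c_1 = (-0.060000 + 0.790000)/2 = 0.365000
  f(c_1) = f(0.365000) = -0.329197
  f(a) × f(c) ≥ 0, new interval: [0.365000, 0.790000]

After 1 iteration(s), the approximation is c_1 = 0.365000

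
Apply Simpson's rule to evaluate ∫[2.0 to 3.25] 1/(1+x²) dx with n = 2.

f(x) = 1/(1+x²)
a = 2.0, b = 3.25, n = 2
h = (b - a)/n = 0.625000

Simpson's rule: (h/3)[f(x₀) + 4f(x₁) + 2f(x₂) + ... + f(xₙ)]

x_0 = 2.0000, f(x_0) = 0.200000, coefficient = 1
x_1 = 2.6250, f(x_1) = 0.126733, coefficient = 4
x_2 = 3.2500, f(x_2) = 0.086486, coefficient = 1

I ≈ (0.625000/3) × 0.793417 = 0.165295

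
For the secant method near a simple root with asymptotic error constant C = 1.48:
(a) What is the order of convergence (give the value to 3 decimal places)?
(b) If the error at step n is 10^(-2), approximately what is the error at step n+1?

(a) Secant method has superlinear convergence with order φ = (1+√5)/2 ≈ 1.618.
    This means |e_{n+1}| ≈ C|e_n|^1.618.

(b) With |e_n| = 10^(-2) and C = 1.48:
    |e_{n+1}| ≈ 1.48 × (10^(-2))^1.618 = 1.48 × 10^(-3.24)

(a) ≈ 1.618 (golden ratio); (b) |e_{n+1}| ≈ 8.594e-04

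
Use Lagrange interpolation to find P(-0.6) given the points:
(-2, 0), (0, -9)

Lagrange interpolation formula:
P(x) = Σ yᵢ × Lᵢ(x)
where Lᵢ(x) = Π_{j≠i} (x - xⱼ)/(xᵢ - xⱼ)

L_0(-0.6) = (-0.6 - 0)/(-2 - 0) = 0.300000
L_1(-0.6) = (-0.6 - (-2))/(0 - (-2)) = 0.700000

P(-0.6) = 0×L_0(-0.6) + (-9)×L_1(-0.6)
P(-0.6) = -6.300000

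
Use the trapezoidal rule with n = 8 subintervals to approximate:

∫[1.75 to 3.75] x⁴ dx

f(x) = x⁴
a = 1.75, b = 3.75, n = 8
h = (b - a)/n = 0.250000

Trapezoidal rule: (h/2)[f(x₀) + 2f(x₁) + 2f(x₂) + ... + f(xₙ)]

x_0 = 1.7500, f(x_0) = 9.378906, coefficient = 1
x_1 = 2.0000, f(x_1) = 16.000000, coefficient = 2
x_2 = 2.2500, f(x_2) = 25.628906, coefficient = 2
x_3 = 2.5000, f(x_3) = 39.062500, coefficient = 2
x_4 = 2.7500, f(x_4) = 57.191406, coefficient = 2
x_5 = 3.0000, f(x_5) = 81.000000, coefficient = 2
x_6 = 3.2500, f(x_6) = 111.566406, coefficient = 2
x_7 = 3.5000, f(x_7) = 150.062500, coefficient = 2
x_8 = 3.7500, f(x_8) = 197.753906, coefficient = 1

I ≈ (0.250000/2) × 1168.156250 = 146.019531
Exact value: 145.032813
Error: 0.986719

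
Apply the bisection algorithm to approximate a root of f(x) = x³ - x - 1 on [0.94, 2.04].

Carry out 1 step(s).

f(x) = x³ - x - 1
Initial interval: [0.94, 2.04]

Iteration 1:
  c_1 = (0.940000 + 2.040000)/2 = 1.490000
  f(c_1) = f(1.490000) = 0.817949
  f(a) × f(c) < 0, new interval: [0.940000, 1.490000]

After 1 iteration(s), the approximation is c_1 = 1.490000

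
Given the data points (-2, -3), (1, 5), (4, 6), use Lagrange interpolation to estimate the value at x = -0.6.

Lagrange interpolation formula:
P(x) = Σ yᵢ × Lᵢ(x)
where Lᵢ(x) = Π_{j≠i} (x - xⱼ)/(xᵢ - xⱼ)

L_0(-0.6) = (-0.6 - 1)/(-2 - 1) × (-0.6 - 4)/(-2 - 4) = 0.408889
L_1(-0.6) = (-0.6 - (-2))/(1 - (-2)) × (-0.6 - 4)/(1 - 4) = 0.715556
L_2(-0.6) = (-0.6 - (-2))/(4 - (-2)) × (-0.6 - 1)/(4 - 1) = -0.124444

P(-0.6) = (-3)×L_0(-0.6) + 5×L_1(-0.6) + 6×L_2(-0.6)
P(-0.6) = 1.604444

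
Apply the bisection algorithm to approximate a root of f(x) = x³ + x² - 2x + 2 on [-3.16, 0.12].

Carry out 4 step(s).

f(x) = x³ + x² - 2x + 2
Initial interval: [-3.16, 0.12]

Iteration 1:
  c_1 = (-3.160000 + 0.120000)/2 = -1.520000
  f(c_1) = f(-1.520000) = 3.838592
  f(a) × f(c) < 0, new interval: [-3.160000, -1.520000]
Iteration 2:
  c_2 = (-3.160000 + (-1.520000))/2 = -2.340000
  f(c_2) = f(-2.340000) = -0.657304
  f(a) × f(c) ≥ 0, new interval: [-2.340000, -1.520000]
Iteration 3:
  c_3 = (-2.340000 + (-1.520000))/2 = -1.930000
  f(c_3) = f(-1.930000) = 2.395843
  f(a) × f(c) < 0, new interval: [-2.340000, -1.930000]
Iteration 4:
  c_4 = (-2.340000 + (-1.930000))/2 = -2.135000
  f(c_4) = f(-2.135000) = 1.096415
  f(a) × f(c) < 0, new interval: [-2.340000, -2.135000]

After 4 iteration(s), the approximation is c_4 = -2.135000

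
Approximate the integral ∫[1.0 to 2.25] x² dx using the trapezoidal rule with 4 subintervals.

f(x) = x²
a = 1.0, b = 2.25, n = 4
h = (b - a)/n = 0.312500

Trapezoidal rule: (h/2)[f(x₀) + 2f(x₁) + 2f(x₂) + ... + f(xₙ)]

x_0 = 1.0000, f(x_0) = 1.000000, coefficient = 1
x_1 = 1.3125, f(x_1) = 1.722656, coefficient = 2
x_2 = 1.6250, f(x_2) = 2.640625, coefficient = 2
x_3 = 1.9375, f(x_3) = 3.753906, coefficient = 2
x_4 = 2.2500, f(x_4) = 5.062500, coefficient = 1

I ≈ (0.312500/2) × 22.296875 = 3.483887
Exact value: 3.463542
Error: 0.020345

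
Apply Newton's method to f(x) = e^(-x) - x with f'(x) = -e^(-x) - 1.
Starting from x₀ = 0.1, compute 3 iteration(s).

f(x) = e^(-x) - x
f'(x) = -e^(-x) - 1
x₀ = 0.1

Newton-Raphson formula: x_{n+1} = x_n - f(x_n)/f'(x_n)

Iteration 1:
  f(0.100000) = 0.804837
  f'(0.100000) = -1.904837
  x_1 = 0.100000 - 0.804837/(-1.904837) = 0.522523
Iteration 2:
  f(0.522523) = 0.070500
  f'(0.522523) = -1.593023
  x_2 = 0.522523 - 0.070500/(-1.593023) = 0.566778
Iteration 3:
  f(0.566778) = 0.000572
  f'(0.566778) = -1.567350
  x_3 = 0.566778 - 0.000572/(-1.567350) = 0.567143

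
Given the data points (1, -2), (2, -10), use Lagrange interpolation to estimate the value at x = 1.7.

Lagrange interpolation formula:
P(x) = Σ yᵢ × Lᵢ(x)
where Lᵢ(x) = Π_{j≠i} (x - xⱼ)/(xᵢ - xⱼ)

L_0(1.7) = (1.7 - 2)/(1 - 2) = 0.300000
L_1(1.7) = (1.7 - 1)/(2 - 1) = 0.700000

P(1.7) = (-2)×L_0(1.7) + (-10)×L_1(1.7)
P(1.7) = -7.600000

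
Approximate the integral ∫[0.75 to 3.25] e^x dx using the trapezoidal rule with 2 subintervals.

f(x) = e^x
a = 0.75, b = 3.25, n = 2
h = (b - a)/n = 1.250000

Trapezoidal rule: (h/2)[f(x₀) + 2f(x₁) + 2f(x₂) + ... + f(xₙ)]

x_0 = 0.7500, f(x_0) = 2.117000, coefficient = 1
x_1 = 2.0000, f(x_1) = 7.389056, coefficient = 2
x_2 = 3.2500, f(x_2) = 25.790340, coefficient = 1

I ≈ (1.250000/2) × 42.685452 = 26.678408
Exact value: 23.673340
Error: 3.005068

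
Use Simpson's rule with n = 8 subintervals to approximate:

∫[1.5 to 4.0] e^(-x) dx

f(x) = e^(-x)
a = 1.5, b = 4.0, n = 8
h = (b - a)/n = 0.312500

Simpson's rule: (h/3)[f(x₀) + 4f(x₁) + 2f(x₂) + ... + f(xₙ)]

x_0 = 1.5000, f(x_0) = 0.223130, coefficient = 1
x_1 = 1.8125, f(x_1) = 0.163246, coefficient = 4
x_2 = 2.1250, f(x_2) = 0.119433, coefficient = 2
x_3 = 2.4375, f(x_3) = 0.087379, coefficient = 4
x_4 = 2.7500, f(x_4) = 0.063928, coefficient = 2
x_5 = 3.0625, f(x_5) = 0.046771, coefficient = 4
x_6 = 3.3750, f(x_6) = 0.034218, coefficient = 2
x_7 = 3.6875, f(x_7) = 0.025035, coefficient = 4
x_8 = 4.0000, f(x_8) = 0.018316, coefficient = 1

I ≈ (0.312500/3) × 1.966322 = 0.204825
Exact value: 0.204815
Error: 0.000011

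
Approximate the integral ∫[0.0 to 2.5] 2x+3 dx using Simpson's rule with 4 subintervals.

f(x) = 2x+3
a = 0.0, b = 2.5, n = 4
h = (b - a)/n = 0.625000

Simpson's rule: (h/3)[f(x₀) + 4f(x₁) + 2f(x₂) + ... + f(xₙ)]

x_0 = 0.0000, f(x_0) = 3.000000, coefficient = 1
x_1 = 0.6250, f(x_1) = 4.250000, coefficient = 4
x_2 = 1.2500, f(x_2) = 5.500000, coefficient = 2
x_3 = 1.8750, f(x_3) = 6.750000, coefficient = 4
x_4 = 2.5000, f(x_4) = 8.000000, coefficient = 1

I ≈ (0.625000/3) × 66.000000 = 13.750000
Exact value: 13.750000
Error: 0.000000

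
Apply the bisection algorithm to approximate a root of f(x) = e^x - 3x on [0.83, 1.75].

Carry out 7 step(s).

f(x) = e^x - 3x
Initial interval: [0.83, 1.75]

Iteration 1:
  c_1 = (0.830000 + 1.750000)/2 = 1.290000
  f(c_1) = f(1.290000) = -0.237213
  f(a) × f(c) ≥ 0, new interval: [1.290000, 1.750000]
Iteration 2:
  c_2 = (1.290000 + 1.750000)/2 = 1.520000
  f(c_2) = f(1.520000) = 0.012225
  f(a) × f(c) < 0, new interval: [1.290000, 1.520000]
Iteration 3:
  c_3 = (1.290000 + 1.520000)/2 = 1.405000
  f(c_3) = f(1.405000) = -0.139473
  f(a) × f(c) ≥ 0, new interval: [1.405000, 1.520000]
Iteration 4:
  c_4 = (1.405000 + 1.520000)/2 = 1.462500
  f(c_4) = f(1.462500) = -0.070762
  f(a) × f(c) ≥ 0, new interval: [1.462500, 1.520000]
Iteration 5:
  c_5 = (1.462500 + 1.520000)/2 = 1.491250
  f(c_5) = f(1.491250) = -0.031105
  f(a) × f(c) ≥ 0, new interval: [1.491250, 1.520000]
Iteration 6:
  c_6 = (1.491250 + 1.520000)/2 = 1.505625
  f(c_6) = f(1.505625) = -0.009905
  f(a) × f(c) ≥ 0, new interval: [1.505625, 1.520000]
Iteration 7:
  c_7 = (1.505625 + 1.520000)/2 = 1.512812
  f(c_7) = f(1.512812) = 0.001043
  f(a) × f(c) < 0, new interval: [1.505625, 1.512812]

After 7 iteration(s), the approximation is c_7 = 1.512812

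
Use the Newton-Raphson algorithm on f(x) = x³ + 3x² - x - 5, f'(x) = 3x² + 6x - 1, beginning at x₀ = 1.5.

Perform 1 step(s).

f(x) = x³ + 3x² - x - 5
f'(x) = 3x² + 6x - 1
x₀ = 1.5

Newton-Raphson formula: x_{n+1} = x_n - f(x_n)/f'(x_n)

Iteration 1:
  f(1.500000) = 3.625000
  f'(1.500000) = 14.750000
  x_1 = 1.500000 - 3.625000/14.750000 = 1.254237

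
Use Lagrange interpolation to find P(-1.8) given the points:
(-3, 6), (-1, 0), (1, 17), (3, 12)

Lagrange interpolation formula:
P(x) = Σ yᵢ × Lᵢ(x)
where Lᵢ(x) = Π_{j≠i} (x - xⱼ)/(xᵢ - xⱼ)

L_0(-1.8) = (-1.8 - (-1))/(-3 - (-1)) × (-1.8 - 1)/(-3 - 1) × (-1.8 - 3)/(-3 - 3) = 0.224000
L_1(-1.8) = (-1.8 - (-3))/(-1 - (-3)) × (-1.8 - 1)/(-1 - 1) × (-1.8 - 3)/(-1 - 3) = 1.008000
L_2(-1.8) = (-1.8 - (-3))/(1 - (-3)) × (-1.8 - (-1))/(1 - (-1)) × (-1.8 - 3)/(1 - 3) = -0.288000
L_3(-1.8) = (-1.8 - (-3))/(3 - (-3)) × (-1.8 - (-1))/(3 - (-1)) × (-1.8 - 1)/(3 - 1) = 0.056000

P(-1.8) = 6×L_0(-1.8) + 0×L_1(-1.8) + 17×L_2(-1.8) + 12×L_3(-1.8)
P(-1.8) = -2.880000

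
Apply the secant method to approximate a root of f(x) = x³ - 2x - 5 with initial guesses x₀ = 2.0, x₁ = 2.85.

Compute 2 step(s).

f(x) = x³ - 2x - 5
x₀ = 2.0, x₁ = 2.85

Secant formula: x_{n+1} = x_n - f(x_n)(x_n - x_{n-1})/(f(x_n) - f(x_{n-1}))

Iteration 1:
  f(2.000000) = -1.000000
  f(2.850000) = 12.449125
  x_2 = 2.850000 - 12.449125×(2.850000 - 2.000000)/(12.449125 - (-1.000000))
       = 2.063201
Iteration 2:
  f(2.850000) = 12.449125
  f(2.063201) = -0.343770
  x_3 = 2.063201 - (-0.343770)×(2.063201 - 2.850000)/(-0.343770 - 12.449125)
       = 2.084344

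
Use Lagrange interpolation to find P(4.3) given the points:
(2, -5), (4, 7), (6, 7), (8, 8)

Lagrange interpolation formula:
P(x) = Σ yᵢ × Lᵢ(x)
where Lᵢ(x) = Π_{j≠i} (x - xⱼ)/(xᵢ - xⱼ)

L_0(4.3) = (4.3 - 4)/(2 - 4) × (4.3 - 6)/(2 - 6) × (4.3 - 8)/(2 - 8) = -0.039312
L_1(4.3) = (4.3 - 2)/(4 - 2) × (4.3 - 6)/(4 - 6) × (4.3 - 8)/(4 - 8) = 0.904188
L_2(4.3) = (4.3 - 2)/(6 - 2) × (4.3 - 4)/(6 - 4) × (4.3 - 8)/(6 - 8) = 0.159562
L_3(4.3) = (4.3 - 2)/(8 - 2) × (4.3 - 4)/(8 - 4) × (4.3 - 6)/(8 - 6) = -0.024437

P(4.3) = (-5)×L_0(4.3) + 7×L_1(4.3) + 7×L_2(4.3) + 8×L_3(4.3)
P(4.3) = 7.447312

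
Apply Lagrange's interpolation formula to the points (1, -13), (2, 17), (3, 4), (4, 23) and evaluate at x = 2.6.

Lagrange interpolation formula:
P(x) = Σ yᵢ × Lᵢ(x)
where Lᵢ(x) = Π_{j≠i} (x - xⱼ)/(xᵢ - xⱼ)

L_0(2.6) = (2.6 - 2)/(1 - 2) × (2.6 - 3)/(1 - 3) × (2.6 - 4)/(1 - 4) = -0.056000
L_1(2.6) = (2.6 - 1)/(2 - 1) × (2.6 - 3)/(2 - 3) × (2.6 - 4)/(2 - 4) = 0.448000
L_2(2.6) = (2.6 - 1)/(3 - 1) × (2.6 - 2)/(3 - 2) × (2.6 - 4)/(3 - 4) = 0.672000
L_3(2.6) = (2.6 - 1)/(4 - 1) × (2.6 - 2)/(4 - 2) × (2.6 - 3)/(4 - 3) = -0.064000

P(2.6) = (-13)×L_0(2.6) + 17×L_1(2.6) + 4×L_2(2.6) + 23×L_3(2.6)
P(2.6) = 9.560000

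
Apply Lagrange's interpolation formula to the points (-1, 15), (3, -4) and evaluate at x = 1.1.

Lagrange interpolation formula:
P(x) = Σ yᵢ × Lᵢ(x)
where Lᵢ(x) = Π_{j≠i} (x - xⱼ)/(xᵢ - xⱼ)

L_0(1.1) = (1.1 - 3)/(-1 - 3) = 0.475000
L_1(1.1) = (1.1 - (-1))/(3 - (-1)) = 0.525000

P(1.1) = 15×L_0(1.1) + (-4)×L_1(1.1)
P(1.1) = 5.025000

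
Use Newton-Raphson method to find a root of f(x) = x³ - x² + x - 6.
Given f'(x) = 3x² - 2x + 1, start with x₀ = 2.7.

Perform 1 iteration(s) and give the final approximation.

f(x) = x³ - x² + x - 6
f'(x) = 3x² - 2x + 1
x₀ = 2.7

Newton-Raphson formula: x_{n+1} = x_n - f(x_n)/f'(x_n)

Iteration 1:
  f(2.700000) = 9.093000
  f'(2.700000) = 17.470000
  x_1 = 2.700000 - 9.093000/17.470000 = 2.179508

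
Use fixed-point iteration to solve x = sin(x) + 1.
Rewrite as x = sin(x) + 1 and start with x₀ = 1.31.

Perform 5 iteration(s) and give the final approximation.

Equation: x = sin(x) + 1
Fixed-point form: x = sin(x) + 1
x₀ = 1.31

x_1 = g(1.310000) = 1.966185
x_2 = g(1.966185) = 1.922847
x_3 = g(1.922847) = 1.938668
x_4 = g(1.938668) = 1.933095
x_5 = g(1.933095) = 1.935085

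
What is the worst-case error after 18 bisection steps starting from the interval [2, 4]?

Bisection error bound: |error| ≤ (b-a)/2^n
|error| ≤ (4 - 2)/2^18 = 2/2^18
|error| ≤ 0.0000076294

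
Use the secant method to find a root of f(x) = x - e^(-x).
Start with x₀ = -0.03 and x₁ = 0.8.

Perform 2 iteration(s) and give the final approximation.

f(x) = x - e^(-x)
x₀ = -0.03, x₁ = 0.8

Secant formula: x_{n+1} = x_n - f(x_n)(x_n - x_{n-1})/(f(x_n) - f(x_{n-1}))

Iteration 1:
  f(-0.030000) = -1.060455
  f(0.800000) = 0.350671
  x_2 = 0.800000 - 0.350671×(0.800000 - (-0.030000))/(0.350671 - (-1.060455))
       = 0.593741
Iteration 2:
  f(0.800000) = 0.350671
  f(0.593741) = 0.041484
  x_3 = 0.593741 - 0.041484×(0.593741 - 0.800000)/(0.041484 - 0.350671)
       = 0.566067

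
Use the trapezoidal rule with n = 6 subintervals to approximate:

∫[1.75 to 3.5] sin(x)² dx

f(x) = sin(x)²
a = 1.75, b = 3.5, n = 6
h = (b - a)/n = 0.291667

Trapezoidal rule: (h/2)[f(x₀) + 2f(x₁) + 2f(x₂) + ... + f(xₙ)]

x_0 = 1.7500, f(x_0) = 0.968228, coefficient = 1
x_1 = 2.0417, f(x_1) = 0.794191, coefficient = 2
x_2 = 2.3333, f(x_2) = 0.522853, coefficient = 2
x_3 = 2.6250, f(x_3) = 0.243957, coefficient = 2
x_4 = 2.9167, f(x_4) = 0.049744, coefficient = 2
x_5 = 3.2083, f(x_5) = 0.004448, coefficient = 2
x_6 = 3.5000, f(x_6) = 0.123049, coefficient = 1

I ≈ (0.291667/2) × 4.321663 = 0.630243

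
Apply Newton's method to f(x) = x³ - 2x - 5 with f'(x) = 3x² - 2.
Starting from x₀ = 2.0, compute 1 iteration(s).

f(x) = x³ - 2x - 5
f'(x) = 3x² - 2
x₀ = 2.0

Newton-Raphson formula: x_{n+1} = x_n - f(x_n)/f'(x_n)

Iteration 1:
  f(2.000000) = -1.000000
  f'(2.000000) = 10.000000
  x_1 = 2.000000 - (-1.000000)/10.000000 = 2.100000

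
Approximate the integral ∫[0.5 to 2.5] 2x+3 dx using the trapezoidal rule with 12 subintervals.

f(x) = 2x+3
a = 0.5, b = 2.5, n = 12
h = (b - a)/n = 0.166667

Trapezoidal rule: (h/2)[f(x₀) + 2f(x₁) + 2f(x₂) + ... + f(xₙ)]

x_0 = 0.5000, f(x_0) = 4.000000, coefficient = 1
x_1 = 0.6667, f(x_1) = 4.333333, coefficient = 2
x_2 = 0.8333, f(x_2) = 4.666667, coefficient = 2
x_3 = 1.0000, f(x_3) = 5.000000, coefficient = 2
x_4 = 1.1667, f(x_4) = 5.333333, coefficient = 2
x_5 = 1.3333, f(x_5) = 5.666667, coefficient = 2
x_6 = 1.5000, f(x_6) = 6.000000, coefficient = 2
x_7 = 1.6667, f(x_7) = 6.333333, coefficient = 2
x_8 = 1.8333, f(x_8) = 6.666667, coefficient = 2
x_9 = 2.0000, f(x_9) = 7.000000, coefficient = 2
x_10 = 2.1667, f(x_10) = 7.333333, coefficient = 2
x_11 = 2.3333, f(x_11) = 7.666667, coefficient = 2
x_12 = 2.5000, f(x_12) = 8.000000, coefficient = 1

I ≈ (0.166667/2) × 144.000000 = 12.000000
Exact value: 12.000000
Error: 0.000000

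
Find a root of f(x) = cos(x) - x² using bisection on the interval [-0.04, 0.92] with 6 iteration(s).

f(x) = cos(x) - x²
Initial interval: [-0.04, 0.92]

Iteration 1:
  c_1 = (-0.040000 + 0.920000)/2 = 0.440000
  f(c_1) = f(0.440000) = 0.711152
  f(a) × f(c) ≥ 0, new interval: [0.440000, 0.920000]
Iteration 2:
  c_2 = (0.440000 + 0.920000)/2 = 0.680000
  f(c_2) = f(0.680000) = 0.315173
  f(a) × f(c) ≥ 0, new interval: [0.680000, 0.920000]
Iteration 3:
  c_3 = (0.680000 + 0.920000)/2 = 0.800000
  f(c_3) = f(0.800000) = 0.056707
  f(a) × f(c) ≥ 0, new interval: [0.800000, 0.920000]
Iteration 4:
  c_4 = (0.800000 + 0.920000)/2 = 0.860000
  f(c_4) = f(0.860000) = -0.087163
  f(a) × f(c) < 0, new interval: [0.800000, 0.860000]
Iteration 5:
  c_5 = (0.800000 + 0.860000)/2 = 0.830000
  f(c_5) = f(0.830000) = -0.014024
  f(a) × f(c) < 0, new interval: [0.800000, 0.830000]
Iteration 6:
  c_6 = (0.800000 + 0.830000)/2 = 0.815000
  f(c_6) = f(0.815000) = 0.021643
  f(a) × f(c) ≥ 0, new interval: [0.815000, 0.830000]

After 6 iteration(s), the approximation is c_6 = 0.815000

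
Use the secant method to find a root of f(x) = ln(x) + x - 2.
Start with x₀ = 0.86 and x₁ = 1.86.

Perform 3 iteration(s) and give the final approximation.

f(x) = ln(x) + x - 2
x₀ = 0.86, x₁ = 1.86

Secant formula: x_{n+1} = x_n - f(x_n)(x_n - x_{n-1})/(f(x_n) - f(x_{n-1}))

Iteration 1:
  f(0.860000) = -1.290823
  f(1.860000) = 0.480576
  x_2 = 1.860000 - 0.480576×(1.860000 - 0.860000)/(0.480576 - (-1.290823))
       = 1.588702
Iteration 2:
  f(1.860000) = 0.480576
  f(1.588702) = 0.051620
  x_3 = 1.588702 - 0.051620×(1.588702 - 1.860000)/(0.051620 - 0.480576)
       = 1.556055
Iteration 3:
  f(1.588702) = 0.051620
  f(1.556055) = -0.001791
  x_4 = 1.556055 - (-0.001791)×(1.556055 - 1.588702)/(-0.001791 - 0.051620)
       = 1.557150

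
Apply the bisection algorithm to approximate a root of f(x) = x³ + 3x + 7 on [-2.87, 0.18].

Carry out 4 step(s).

f(x) = x³ + 3x + 7
Initial interval: [-2.87, 0.18]

Iteration 1:
  c_1 = (-2.870000 + 0.180000)/2 = -1.345000
  f(c_1) = f(-1.345000) = 0.531861
  f(a) × f(c) < 0, new interval: [-2.870000, -1.345000]
Iteration 2:
  c_2 = (-2.870000 + (-1.345000))/2 = -2.107500
  f(c_2) = f(-2.107500) = -8.683080
  f(a) × f(c) ≥ 0, new interval: [-2.107500, -1.345000]
Iteration 3:
  c_3 = (-2.107500 + (-1.345000))/2 = -1.726250
  f(c_3) = f(-1.726250) = -3.322870
  f(a) × f(c) ≥ 0, new interval: [-1.726250, -1.345000]
Iteration 4:
  c_4 = (-1.726250 + (-1.345000))/2 = -1.535625
  f(c_4) = f(-1.535625) = -1.228100
  f(a) × f(c) ≥ 0, new interval: [-1.535625, -1.345000]

After 4 iteration(s), the approximation is c_4 = -1.535625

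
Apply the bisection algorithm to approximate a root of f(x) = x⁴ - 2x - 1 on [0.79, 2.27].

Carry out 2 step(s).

f(x) = x⁴ - 2x - 1
Initial interval: [0.79, 2.27]

Iteration 1:
  c_1 = (0.790000 + 2.270000)/2 = 1.530000
  f(c_1) = f(1.530000) = 1.419813
  f(a) × f(c) < 0, new interval: [0.790000, 1.530000]
Iteration 2:
  c_2 = (0.790000 + 1.530000)/2 = 1.160000
  f(c_2) = f(1.160000) = -1.509361
  f(a) × f(c) ≥ 0, new interval: [1.160000, 1.530000]

After 2 iteration(s), the approximation is c_2 = 1.160000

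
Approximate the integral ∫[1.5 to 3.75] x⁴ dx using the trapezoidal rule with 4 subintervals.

f(x) = x⁴
a = 1.5, b = 3.75, n = 4
h = (b - a)/n = 0.562500

Trapezoidal rule: (h/2)[f(x₀) + 2f(x₁) + 2f(x₂) + ... + f(xₙ)]

x_0 = 1.5000, f(x_0) = 5.062500, coefficient = 1
x_1 = 2.0625, f(x_1) = 18.095718, coefficient = 2
x_2 = 2.6250, f(x_2) = 47.480713, coefficient = 2
x_3 = 3.1875, f(x_3) = 103.228775, coefficient = 2
x_4 = 3.7500, f(x_4) = 197.753906, coefficient = 1

I ≈ (0.562500/2) × 540.426819 = 151.995043
Exact value: 146.796680
Error: 5.198363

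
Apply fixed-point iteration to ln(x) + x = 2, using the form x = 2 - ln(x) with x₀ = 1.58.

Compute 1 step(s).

Equation: ln(x) + x = 2
Fixed-point form: x = 2 - ln(x)
x₀ = 1.58

x_1 = g(1.580000) = 1.542575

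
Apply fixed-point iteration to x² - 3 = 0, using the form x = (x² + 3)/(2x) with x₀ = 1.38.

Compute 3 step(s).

Equation: x² - 3 = 0
Fixed-point form: x = (x² + 3)/(2x)
x₀ = 1.38

x_1 = g(1.380000) = 1.776957
x_2 = g(1.776957) = 1.732618
x_3 = g(1.732618) = 1.732051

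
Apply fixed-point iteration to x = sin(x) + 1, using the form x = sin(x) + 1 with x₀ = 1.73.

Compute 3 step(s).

Equation: x = sin(x) + 1
Fixed-point form: x = sin(x) + 1
x₀ = 1.73

x_1 = g(1.730000) = 1.987354
x_2 = g(1.987354) = 1.914487
x_3 = g(1.914487) = 1.941517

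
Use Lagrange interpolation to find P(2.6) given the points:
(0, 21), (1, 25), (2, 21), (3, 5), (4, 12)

Lagrange interpolation formula:
P(x) = Σ yᵢ × Lᵢ(x)
where Lᵢ(x) = Π_{j≠i} (x - xⱼ)/(xᵢ - xⱼ)

L_0(2.6) = (2.6 - 1)/(0 - 1) × (2.6 - 2)/(0 - 2) × (2.6 - 3)/(0 - 3) × (2.6 - 4)/(0 - 4) = 0.022400
L_1(2.6) = (2.6 - 0)/(1 - 0) × (2.6 - 2)/(1 - 2) × (2.6 - 3)/(1 - 3) × (2.6 - 4)/(1 - 4) = -0.145600
L_2(2.6) = (2.6 - 0)/(2 - 0) × (2.6 - 1)/(2 - 1) × (2.6 - 3)/(2 - 3) × (2.6 - 4)/(2 - 4) = 0.582400
L_3(2.6) = (2.6 - 0)/(3 - 0) × (2.6 - 1)/(3 - 1) × (2.6 - 2)/(3 - 2) × (2.6 - 4)/(3 - 4) = 0.582400
L_4(2.6) = (2.6 - 0)/(4 - 0) × (2.6 - 1)/(4 - 1) × (2.6 - 2)/(4 - 2) × (2.6 - 3)/(4 - 3) = -0.041600

P(2.6) = 21×L_0(2.6) + 25×L_1(2.6) + 21×L_2(2.6) + 5×L_3(2.6) + 12×L_4(2.6)
P(2.6) = 11.473600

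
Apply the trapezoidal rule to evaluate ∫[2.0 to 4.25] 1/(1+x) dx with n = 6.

f(x) = 1/(1+x)
a = 2.0, b = 4.25, n = 6
h = (b - a)/n = 0.375000

Trapezoidal rule: (h/2)[f(x₀) + 2f(x₁) + 2f(x₂) + ... + f(xₙ)]

x_0 = 2.0000, f(x_0) = 0.333333, coefficient = 1
x_1 = 2.3750, f(x_1) = 0.296296, coefficient = 2
x_2 = 2.7500, f(x_2) = 0.266667, coefficient = 2
x_3 = 3.1250, f(x_3) = 0.242424, coefficient = 2
x_4 = 3.5000, f(x_4) = 0.222222, coefficient = 2
x_5 = 3.8750, f(x_5) = 0.205128, coefficient = 2
x_6 = 4.2500, f(x_6) = 0.190476, coefficient = 1

I ≈ (0.375000/2) × 2.989285 = 0.560491
Exact value: 0.559616
Error: 0.000875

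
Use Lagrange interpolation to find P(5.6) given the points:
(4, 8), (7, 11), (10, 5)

Lagrange interpolation formula:
P(x) = Σ yᵢ × Lᵢ(x)
where Lᵢ(x) = Π_{j≠i} (x - xⱼ)/(xᵢ - xⱼ)

L_0(5.6) = (5.6 - 7)/(4 - 7) × (5.6 - 10)/(4 - 10) = 0.342222
L_1(5.6) = (5.6 - 4)/(7 - 4) × (5.6 - 10)/(7 - 10) = 0.782222
L_2(5.6) = (5.6 - 4)/(10 - 4) × (5.6 - 7)/(10 - 7) = -0.124444

P(5.6) = 8×L_0(5.6) + 11×L_1(5.6) + 5×L_2(5.6)
P(5.6) = 10.720000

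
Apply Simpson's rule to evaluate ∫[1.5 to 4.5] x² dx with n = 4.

f(x) = x²
a = 1.5, b = 4.5, n = 4
h = (b - a)/n = 0.750000

Simpson's rule: (h/3)[f(x₀) + 4f(x₁) + 2f(x₂) + ... + f(xₙ)]

x_0 = 1.5000, f(x_0) = 2.250000, coefficient = 1
x_1 = 2.2500, f(x_1) = 5.062500, coefficient = 4
x_2 = 3.0000, f(x_2) = 9.000000, coefficient = 2
x_3 = 3.7500, f(x_3) = 14.062500, coefficient = 4
x_4 = 4.5000, f(x_4) = 20.250000, coefficient = 1

I ≈ (0.750000/3) × 117.000000 = 29.250000
Exact value: 29.250000
Error: 0.000000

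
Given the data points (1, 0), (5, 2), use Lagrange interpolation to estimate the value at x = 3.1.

Lagrange interpolation formula:
P(x) = Σ yᵢ × Lᵢ(x)
where Lᵢ(x) = Π_{j≠i} (x - xⱼ)/(xᵢ - xⱼ)

L_0(3.1) = (3.1 - 5)/(1 - 5) = 0.475000
L_1(3.1) = (3.1 - 1)/(5 - 1) = 0.525000

P(3.1) = 0×L_0(3.1) + 2×L_1(3.1)
P(3.1) = 1.050000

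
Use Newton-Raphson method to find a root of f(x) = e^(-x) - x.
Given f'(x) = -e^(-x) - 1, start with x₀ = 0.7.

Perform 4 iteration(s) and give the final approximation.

f(x) = e^(-x) - x
f'(x) = -e^(-x) - 1
x₀ = 0.7

Newton-Raphson formula: x_{n+1} = x_n - f(x_n)/f'(x_n)

Iteration 1:
  f(0.700000) = -0.203415
  f'(0.700000) = -1.496585
  x_1 = 0.700000 - (-0.203415)/(-1.496585) = 0.564081
Iteration 2:
  f(0.564081) = 0.004802
  f'(0.564081) = -1.568883
  x_2 = 0.564081 - 0.004802/(-1.568883) = 0.567142
Iteration 3:
  f(0.567142) = 0.000003
  f'(0.567142) = -1.567144
  x_3 = 0.567142 - 0.000003/(-1.567144) = 0.567143
Iteration 4:
  f(0.567143) = 0.000000
  f'(0.567143) = -1.567143
  x_4 = 0.567143 - 0.000000/(-1.567143) = 0.567143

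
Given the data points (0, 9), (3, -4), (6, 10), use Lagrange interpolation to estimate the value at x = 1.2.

Lagrange interpolation formula:
P(x) = Σ yᵢ × Lᵢ(x)
where Lᵢ(x) = Π_{j≠i} (x - xⱼ)/(xᵢ - xⱼ)

L_0(1.2) = (1.2 - 3)/(0 - 3) × (1.2 - 6)/(0 - 6) = 0.480000
L_1(1.2) = (1.2 - 0)/(3 - 0) × (1.2 - 6)/(3 - 6) = 0.640000
L_2(1.2) = (1.2 - 0)/(6 - 0) × (1.2 - 3)/(6 - 3) = -0.120000

P(1.2) = 9×L_0(1.2) + (-4)×L_1(1.2) + 10×L_2(1.2)
P(1.2) = 0.560000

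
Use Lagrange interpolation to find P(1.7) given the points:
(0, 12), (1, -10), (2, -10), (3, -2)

Lagrange interpolation formula:
P(x) = Σ yᵢ × Lᵢ(x)
where Lᵢ(x) = Π_{j≠i} (x - xⱼ)/(xᵢ - xⱼ)

L_0(1.7) = (1.7 - 1)/(0 - 1) × (1.7 - 2)/(0 - 2) × (1.7 - 3)/(0 - 3) = -0.045500
L_1(1.7) = (1.7 - 0)/(1 - 0) × (1.7 - 2)/(1 - 2) × (1.7 - 3)/(1 - 3) = 0.331500
L_2(1.7) = (1.7 - 0)/(2 - 0) × (1.7 - 1)/(2 - 1) × (1.7 - 3)/(2 - 3) = 0.773500
L_3(1.7) = (1.7 - 0)/(3 - 0) × (1.7 - 1)/(3 - 1) × (1.7 - 2)/(3 - 2) = -0.059500

P(1.7) = 12×L_0(1.7) + (-10)×L_1(1.7) + (-10)×L_2(1.7) + (-2)×L_3(1.7)
P(1.7) = -11.477000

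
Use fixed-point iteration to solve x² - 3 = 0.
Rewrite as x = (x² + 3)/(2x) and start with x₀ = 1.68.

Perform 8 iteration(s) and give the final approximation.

Equation: x² - 3 = 0
Fixed-point form: x = (x² + 3)/(2x)
x₀ = 1.68

x_1 = g(1.680000) = 1.732857
x_2 = g(1.732857) = 1.732051
x_3 = g(1.732051) = 1.732051
x_4 = g(1.732051) = 1.732051
x_5 = g(1.732051) = 1.732051
x_6 = g(1.732051) = 1.732051
x_7 = g(1.732051) = 1.732051
x_8 = g(1.732051) = 1.732051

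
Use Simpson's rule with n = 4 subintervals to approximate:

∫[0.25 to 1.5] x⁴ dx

f(x) = x⁴
a = 0.25, b = 1.5, n = 4
h = (b - a)/n = 0.312500

Simpson's rule: (h/3)[f(x₀) + 4f(x₁) + 2f(x₂) + ... + f(xₙ)]

x_0 = 0.2500, f(x_0) = 0.003906, coefficient = 1
x_1 = 0.5625, f(x_1) = 0.100113, coefficient = 4
x_2 = 0.8750, f(x_2) = 0.586182, coefficient = 2
x_3 = 1.1875, f(x_3) = 1.988541, coefficient = 4
x_4 = 1.5000, f(x_4) = 5.062500, coefficient = 1

I ≈ (0.312500/3) × 14.593384 = 1.520144
Exact value: 1.518555
Error: 0.001589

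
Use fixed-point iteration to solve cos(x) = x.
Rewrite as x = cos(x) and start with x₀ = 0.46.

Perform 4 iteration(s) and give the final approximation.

Equation: cos(x) = x
Fixed-point form: x = cos(x)
x₀ = 0.46

x_1 = g(0.460000) = 0.896052
x_2 = g(0.896052) = 0.624697
x_3 = g(0.624697) = 0.811140
x_4 = g(0.811140) = 0.688672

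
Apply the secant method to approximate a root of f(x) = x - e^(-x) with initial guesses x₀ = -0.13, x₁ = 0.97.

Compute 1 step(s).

f(x) = x - e^(-x)
x₀ = -0.13, x₁ = 0.97

Secant formula: x_{n+1} = x_n - f(x_n)(x_n - x_{n-1})/(f(x_n) - f(x_{n-1}))

Iteration 1:
  f(-0.130000) = -1.268828
  f(0.970000) = 0.590917
  x_2 = 0.970000 - 0.590917×(0.970000 - (-0.130000))/(0.590917 - (-1.268828))
       = 0.620485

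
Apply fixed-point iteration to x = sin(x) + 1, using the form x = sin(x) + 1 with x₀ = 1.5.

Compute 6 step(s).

Equation: x = sin(x) + 1
Fixed-point form: x = sin(x) + 1
x₀ = 1.5

x_1 = g(1.500000) = 1.997495
x_2 = g(1.997495) = 1.910337
x_3 = g(1.910337) = 1.942908
x_4 = g(1.942908) = 1.931562
x_5 = g(1.931562) = 1.935627
x_6 = g(1.935627) = 1.934184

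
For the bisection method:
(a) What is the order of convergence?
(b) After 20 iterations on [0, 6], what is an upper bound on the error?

(a) Bisection has linear (order 1) convergence; the error is halved each step.

(b) Error bound = (b-a)/2^n = (6 - 0)/2^{20}
    = 6/2^{20}

(a) 1 (linear); (b) error ≤ 5.72e-06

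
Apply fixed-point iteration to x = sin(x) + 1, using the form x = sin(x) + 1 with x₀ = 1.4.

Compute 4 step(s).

Equation: x = sin(x) + 1
Fixed-point form: x = sin(x) + 1
x₀ = 1.4

x_1 = g(1.400000) = 1.985450
x_2 = g(1.985450) = 1.915256
x_3 = g(1.915256) = 1.941258
x_4 = g(1.941258) = 1.932160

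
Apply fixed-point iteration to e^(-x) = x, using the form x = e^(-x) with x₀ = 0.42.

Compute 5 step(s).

Equation: e^(-x) = x
Fixed-point form: x = e^(-x)
x₀ = 0.42

x_1 = g(0.420000) = 0.657047
x_2 = g(0.657047) = 0.518380
x_3 = g(0.518380) = 0.595484
x_4 = g(0.595484) = 0.551295
x_5 = g(0.551295) = 0.576203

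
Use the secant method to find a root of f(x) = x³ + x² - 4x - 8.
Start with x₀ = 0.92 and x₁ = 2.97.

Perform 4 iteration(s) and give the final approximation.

f(x) = x³ + x² - 4x - 8
x₀ = 0.92, x₁ = 2.97

Secant formula: x_{n+1} = x_n - f(x_n)(x_n - x_{n-1})/(f(x_n) - f(x_{n-1}))

Iteration 1:
  f(0.920000) = -10.054912
  f(2.970000) = 15.138973
  x_2 = 2.970000 - 15.138973×(2.970000 - 0.920000)/(15.138973 - (-10.054912))
       = 1.738158
Iteration 2:
  f(2.970000) = 15.138973
  f(1.738158) = -6.680131
  x_3 = 1.738158 - (-6.680131)×(1.738158 - 2.970000)/(-6.680131 - 15.138973)
       = 2.115298
Iteration 3:
  f(1.738158) = -6.680131
  f(2.115298) = -2.521834
  x_4 = 2.115298 - (-2.521834)×(2.115298 - 1.738158)/(-2.521834 - (-6.680131))
       = 2.344018
Iteration 4:
  f(2.115298) = -2.521834
  f(2.344018) = 0.997371
  x_5 = 2.344018 - 0.997371×(2.344018 - 2.115298)/(0.997371 - (-2.521834))
       = 2.279197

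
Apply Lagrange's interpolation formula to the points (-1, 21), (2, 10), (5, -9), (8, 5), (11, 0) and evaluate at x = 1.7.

Lagrange interpolation formula:
P(x) = Σ yᵢ × Lᵢ(x)
where Lᵢ(x) = Π_{j≠i} (x - xⱼ)/(xᵢ - xⱼ)

L_0(1.7) = (1.7 - 2)/(-1 - 2) × (1.7 - 5)/(-1 - 5) × (1.7 - 8)/(-1 - 8) × (1.7 - 11)/(-1 - 11) = 0.029837
L_1(1.7) = (1.7 - (-1))/(2 - (-1)) × (1.7 - 5)/(2 - 5) × (1.7 - 8)/(2 - 8) × (1.7 - 11)/(2 - 11) = 1.074150
L_2(1.7) = (1.7 - (-1))/(5 - (-1)) × (1.7 - 2)/(5 - 2) × (1.7 - 8)/(5 - 8) × (1.7 - 11)/(5 - 11) = -0.146475
L_3(1.7) = (1.7 - (-1))/(8 - (-1)) × (1.7 - 2)/(8 - 2) × (1.7 - 5)/(8 - 5) × (1.7 - 11)/(8 - 11) = 0.051150
L_4(1.7) = (1.7 - (-1))/(11 - (-1)) × (1.7 - 2)/(11 - 2) × (1.7 - 5)/(11 - 5) × (1.7 - 8)/(11 - 8) = -0.008663

P(1.7) = 21×L_0(1.7) + 10×L_1(1.7) + (-9)×L_2(1.7) + 5×L_3(1.7) + 0×L_4(1.7)
P(1.7) = 12.942112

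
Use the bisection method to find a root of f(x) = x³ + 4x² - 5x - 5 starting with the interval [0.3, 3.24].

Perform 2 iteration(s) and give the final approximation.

f(x) = x³ + 4x² - 5x - 5
Initial interval: [0.3, 3.24]

Iteration 1:
  c_1 = (0.300000 + 3.240000)/2 = 1.770000
  f(c_1) = f(1.770000) = 4.226833
  f(a) × f(c) < 0, new interval: [0.300000, 1.770000]
Iteration 2:
  c_2 = (0.300000 + 1.770000)/2 = 1.035000
  f(c_2) = f(1.035000) = -4.781382
  f(a) × f(c) ≥ 0, new interval: [1.035000, 1.770000]

After 2 iteration(s), the approximation is c_2 = 1.035000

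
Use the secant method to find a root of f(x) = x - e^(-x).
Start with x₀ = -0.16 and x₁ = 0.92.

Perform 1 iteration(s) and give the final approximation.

f(x) = x - e^(-x)
x₀ = -0.16, x₁ = 0.92

Secant formula: x_{n+1} = x_n - f(x_n)(x_n - x_{n-1})/(f(x_n) - f(x_{n-1}))

Iteration 1:
  f(-0.160000) = -1.333511
  f(0.920000) = 0.521481
  x_2 = 0.920000 - 0.521481×(0.920000 - (-0.160000))/(0.521481 - (-1.333511))
       = 0.616387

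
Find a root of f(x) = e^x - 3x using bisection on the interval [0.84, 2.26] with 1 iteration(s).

f(x) = e^x - 3x
Initial interval: [0.84, 2.26]

Iteration 1:
  c_1 = (0.840000 + 2.260000)/2 = 1.550000
  f(c_1) = f(1.550000) = 0.061470
  f(a) × f(c) < 0, new interval: [0.840000, 1.550000]

After 1 iteration(s), the approximation is c_1 = 1.550000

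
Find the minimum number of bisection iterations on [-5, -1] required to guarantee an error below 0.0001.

We need (b-a)/2^n ≤ 0.0001
(-1 - (-5))/2^n ≤ 0.0001
4/2^n ≤ 0.0001
2^n ≥ 40000
n ≥ log₂(40000) = 15.29
n ≥ 16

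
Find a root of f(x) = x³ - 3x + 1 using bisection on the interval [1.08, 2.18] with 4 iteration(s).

f(x) = x³ - 3x + 1
Initial interval: [1.08, 2.18]

Iteration 1:
  c_1 = (1.080000 + 2.180000)/2 = 1.630000
  f(c_1) = f(1.630000) = 0.440747
  f(a) × f(c) < 0, new interval: [1.080000, 1.630000]
Iteration 2:
  c_2 = (1.080000 + 1.630000)/2 = 1.355000
  f(c_2) = f(1.355000) = -0.577186
  f(a) × f(c) ≥ 0, new interval: [1.355000, 1.630000]
Iteration 3:
  c_3 = (1.355000 + 1.630000)/2 = 1.492500
  f(c_3) = f(1.492500) = -0.152872
  f(a) × f(c) ≥ 0, new interval: [1.492500, 1.630000]
Iteration 4:
  c_4 = (1.492500 + 1.630000)/2 = 1.561250
  f(c_4) = f(1.561250) = 0.121799
  f(a) × f(c) < 0, new interval: [1.492500, 1.561250]

After 4 iteration(s), the approximation is c_4 = 1.561250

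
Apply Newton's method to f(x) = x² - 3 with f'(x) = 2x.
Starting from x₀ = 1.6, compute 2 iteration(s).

f(x) = x² - 3
f'(x) = 2x
x₀ = 1.6

Newton-Raphson formula: x_{n+1} = x_n - f(x_n)/f'(x_n)

Iteration 1:
  f(1.600000) = -0.440000
  f'(1.600000) = 3.200000
  x_1 = 1.600000 - (-0.440000)/3.200000 = 1.737500
Iteration 2:
  f(1.737500) = 0.018906
  f'(1.737500) = 3.475000
  x_2 = 1.737500 - 0.018906/3.475000 = 1.732059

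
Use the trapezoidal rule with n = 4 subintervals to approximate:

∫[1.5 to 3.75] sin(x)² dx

f(x) = sin(x)²
a = 1.5, b = 3.75, n = 4
h = (b - a)/n = 0.562500

Trapezoidal rule: (h/2)[f(x₀) + 2f(x₁) + 2f(x₂) + ... + f(xₙ)]

x_0 = 1.5000, f(x_0) = 0.994996, coefficient = 1
x_1 = 2.0625, f(x_1) = 0.777095, coefficient = 2
x_2 = 2.6250, f(x_2) = 0.243957, coefficient = 2
x_3 = 3.1875, f(x_3) = 0.002106, coefficient = 2
x_4 = 3.7500, f(x_4) = 0.326682, coefficient = 1

I ≈ (0.562500/2) × 3.367995 = 0.947248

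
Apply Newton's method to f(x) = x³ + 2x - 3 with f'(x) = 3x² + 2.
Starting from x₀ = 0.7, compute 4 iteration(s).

f(x) = x³ + 2x - 3
f'(x) = 3x² + 2
x₀ = 0.7

Newton-Raphson formula: x_{n+1} = x_n - f(x_n)/f'(x_n)

Iteration 1:
  f(0.700000) = -1.257000
  f'(0.700000) = 3.470000
  x_1 = 0.700000 - (-1.257000)/3.470000 = 1.062248
Iteration 2:
  f(1.062248) = 0.323105
  f'(1.062248) = 5.385111
  x_2 = 1.062248 - 0.323105/5.385111 = 1.002248
Iteration 3:
  f(1.002248) = 0.011256
  f'(1.002248) = 5.013504
  x_3 = 1.002248 - 0.011256/5.013504 = 1.000003
Iteration 4:
  f(1.000003) = 0.000015
  f'(1.000003) = 5.000018
  x_4 = 1.000003 - 0.000015/5.000018 = 1.000000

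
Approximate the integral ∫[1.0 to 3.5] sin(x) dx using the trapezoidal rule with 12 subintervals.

f(x) = sin(x)
a = 1.0, b = 3.5, n = 12
h = (b - a)/n = 0.208333

Trapezoidal rule: (h/2)[f(x₀) + 2f(x₁) + 2f(x₂) + ... + f(xₙ)]

x_0 = 1.0000, f(x_0) = 0.841471, coefficient = 1
x_1 = 1.2083, f(x_1) = 0.935026, coefficient = 2
x_2 = 1.4167, f(x_2) = 0.988146, coefficient = 2
x_3 = 1.6250, f(x_3) = 0.998531, coefficient = 2
x_4 = 1.8333, f(x_4) = 0.965735, coefficient = 2
x_5 = 2.0417, f(x_5) = 0.891174, coefficient = 2
x_6 = 2.2500, f(x_6) = 0.778073, coefficient = 2
x_7 = 2.4583, f(x_7) = 0.631324, coefficient = 2
x_8 = 2.6667, f(x_8) = 0.457273, coefficient = 2
x_9 = 2.8750, f(x_9) = 0.263446, coefficient = 2
x_10 = 3.0833, f(x_10) = 0.058226, coefficient = 2
x_11 = 3.2917, f(x_11) = -0.149511, coefficient = 2
x_12 = 3.5000, f(x_12) = -0.350783, coefficient = 1

I ≈ (0.208333/2) × 14.125573 = 1.471414
Exact value: 1.476759
Error: 0.005345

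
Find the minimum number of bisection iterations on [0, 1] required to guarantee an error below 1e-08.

We need (b-a)/2^n ≤ 1e-08
(1 - 0)/2^n ≤ 1e-08
1/2^n ≤ 1e-08
2^n ≥ 100000000
n ≥ log₂(100000000) = 26.58
n ≥ 27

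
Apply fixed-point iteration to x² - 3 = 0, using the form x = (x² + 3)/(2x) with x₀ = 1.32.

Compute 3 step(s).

Equation: x² - 3 = 0
Fixed-point form: x = (x² + 3)/(2x)
x₀ = 1.32

x_1 = g(1.320000) = 1.796364
x_2 = g(1.796364) = 1.733202
x_3 = g(1.733202) = 1.732051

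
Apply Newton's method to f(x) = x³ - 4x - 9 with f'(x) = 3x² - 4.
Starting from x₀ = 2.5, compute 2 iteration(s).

f(x) = x³ - 4x - 9
f'(x) = 3x² - 4
x₀ = 2.5

Newton-Raphson formula: x_{n+1} = x_n - f(x_n)/f'(x_n)

Iteration 1:
  f(2.500000) = -3.375000
  f'(2.500000) = 14.750000
  x_1 = 2.500000 - (-3.375000)/14.750000 = 2.728814
Iteration 2:
  f(2.728814) = 0.404647
  f'(2.728814) = 18.339270
  x_2 = 2.728814 - 0.404647/18.339270 = 2.706749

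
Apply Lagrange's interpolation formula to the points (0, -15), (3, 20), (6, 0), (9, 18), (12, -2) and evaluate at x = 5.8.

Lagrange interpolation formula:
P(x) = Σ yᵢ × Lᵢ(x)
where Lᵢ(x) = Π_{j≠i} (x - xⱼ)/(xᵢ - xⱼ)

L_0(5.8) = (5.8 - 3)/(0 - 3) × (5.8 - 6)/(0 - 6) × (5.8 - 9)/(0 - 9) × (5.8 - 12)/(0 - 12) = -0.005715
L_1(5.8) = (5.8 - 0)/(3 - 0) × (5.8 - 6)/(3 - 6) × (5.8 - 9)/(3 - 9) × (5.8 - 12)/(3 - 12) = 0.047355
L_2(5.8) = (5.8 - 0)/(6 - 0) × (5.8 - 3)/(6 - 3) × (5.8 - 9)/(6 - 9) × (5.8 - 12)/(6 - 12) = 0.994449
L_3(5.8) = (5.8 - 0)/(9 - 0) × (5.8 - 3)/(9 - 3) × (5.8 - 6)/(9 - 6) × (5.8 - 12)/(9 - 12) = -0.041435
L_4(5.8) = (5.8 - 0)/(12 - 0) × (5.8 - 3)/(12 - 3) × (5.8 - 6)/(12 - 6) × (5.8 - 9)/(12 - 9) = 0.005347

P(5.8) = (-15)×L_0(5.8) + 20×L_1(5.8) + 0×L_2(5.8) + 18×L_3(5.8) + (-2)×L_4(5.8)
P(5.8) = 0.276293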